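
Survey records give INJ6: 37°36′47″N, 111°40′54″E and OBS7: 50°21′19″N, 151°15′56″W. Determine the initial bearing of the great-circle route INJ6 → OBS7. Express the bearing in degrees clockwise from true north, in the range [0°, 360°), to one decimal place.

43.9°

INJ6: φ = +37.61306°, λ = +111.68167°
OBS7: φ = +50.35528°, λ = -151.26556°
Δλ = 97.0528°
y = sin Δλ · cos φ₂ = 0.633198
x = cos φ₁ sin φ₂ − sin φ₁ cos φ₂ cos Δλ = 0.657781
θ = atan2(y, x) = 43.9091° → 43.9091° (mod 360°)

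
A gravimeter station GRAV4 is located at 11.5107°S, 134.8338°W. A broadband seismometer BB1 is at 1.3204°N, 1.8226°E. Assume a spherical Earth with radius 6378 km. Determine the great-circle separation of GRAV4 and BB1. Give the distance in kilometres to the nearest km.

15118 km

Δφ = 12.8311°,  Δλ = 136.6564°
a = sin²(Δφ/2) + cos φ₁ cos φ₂ sin²(Δλ/2) = 0.858516
c = 2·arcsin(√a) = 2.370333 rad = 135.8101°
d = R·c = 6378 × 2.370333 = 15118.0 km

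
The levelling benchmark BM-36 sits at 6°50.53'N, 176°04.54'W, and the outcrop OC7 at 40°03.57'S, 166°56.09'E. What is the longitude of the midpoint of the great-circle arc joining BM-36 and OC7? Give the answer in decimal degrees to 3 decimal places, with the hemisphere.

176.537°E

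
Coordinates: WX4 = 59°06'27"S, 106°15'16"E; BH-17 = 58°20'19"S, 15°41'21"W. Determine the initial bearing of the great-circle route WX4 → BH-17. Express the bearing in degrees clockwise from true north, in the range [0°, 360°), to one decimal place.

213.4°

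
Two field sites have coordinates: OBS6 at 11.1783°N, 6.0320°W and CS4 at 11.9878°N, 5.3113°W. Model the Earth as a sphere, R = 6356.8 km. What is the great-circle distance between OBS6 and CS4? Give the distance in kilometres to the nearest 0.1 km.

Δφ = 0.8095°,  Δλ = 0.7207°
a = sin²(Δφ/2) + cos φ₁ cos φ₂ sin²(Δλ/2) = 0.000088
c = 2·arcsin(√a) = 0.018747 rad = 1.0741°
d = R·c = 6356.8 × 0.018747 = 119.2 km

119.2 km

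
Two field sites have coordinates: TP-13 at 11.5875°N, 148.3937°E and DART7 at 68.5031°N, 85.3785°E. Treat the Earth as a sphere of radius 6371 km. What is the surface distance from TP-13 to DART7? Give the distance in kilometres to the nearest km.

Δφ = 56.9156°,  Δλ = -63.0152°
a = sin²(Δφ/2) + cos φ₁ cos φ₂ sin²(Δλ/2) = 0.325109
c = 2·arcsin(√a) = 1.213459 rad = 69.5261°
d = R·c = 6371 × 1.213459 = 7730.9 km

7731 km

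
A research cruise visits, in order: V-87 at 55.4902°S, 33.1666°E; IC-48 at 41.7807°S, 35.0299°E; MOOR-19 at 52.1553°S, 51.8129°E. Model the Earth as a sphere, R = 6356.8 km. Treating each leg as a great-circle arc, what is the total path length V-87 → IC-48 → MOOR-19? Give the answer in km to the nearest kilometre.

3234 km

V-87→IC-48: c = 0.240217 rad, d = 1527.01 km
IC-48→MOOR-19: c = 0.268522 rad, d = 1706.94 km
Total = 1527.01 + 1706.94 = 3233.95 km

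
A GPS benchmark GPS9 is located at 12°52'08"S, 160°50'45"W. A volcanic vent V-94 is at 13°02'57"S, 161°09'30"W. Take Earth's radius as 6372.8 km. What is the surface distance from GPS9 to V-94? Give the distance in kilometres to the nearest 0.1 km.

39.4 km

GPS9: φ = -12.86889°, λ = -160.84583°
V-94: φ = -13.04917°, λ = -161.15833°
Δφ = -0.1803°,  Δλ = -0.3125°
a = sin²(Δφ/2) + cos φ₁ cos φ₂ sin²(Δλ/2) = 0.000010
c = 2·arcsin(√a) = 0.006177 rad = 0.3539°
d = R·c = 6372.8 × 0.006177 = 39.4 km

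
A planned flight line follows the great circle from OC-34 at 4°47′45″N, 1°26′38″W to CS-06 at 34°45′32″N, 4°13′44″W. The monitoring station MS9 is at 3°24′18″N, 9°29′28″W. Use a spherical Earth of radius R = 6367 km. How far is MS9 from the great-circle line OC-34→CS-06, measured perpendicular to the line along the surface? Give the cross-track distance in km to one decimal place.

OC-34: φ = +4.79583°, λ = -1.44389°
CS-06: φ = +34.75889°, λ = -4.22889°
MS9: φ = +3.40500°, λ = -9.49111°
δ₁₃ = central angle OC-34→MS9 = 0.142175 rad  (haversine)
θ₁₃ = bearing OC-34→MS9 = 260.474°,  θ₁₂ = bearing OC-34→CS-06 = 355.431°
dₓₜ = R·arcsin(sin δ₁₃ · sin(θ₁₃ − θ₁₂)) = 6367·arcsin(0.14170·sin(-94.957°)) = -901.816 km
|dₓₜ| = 901.816 km

901.8 km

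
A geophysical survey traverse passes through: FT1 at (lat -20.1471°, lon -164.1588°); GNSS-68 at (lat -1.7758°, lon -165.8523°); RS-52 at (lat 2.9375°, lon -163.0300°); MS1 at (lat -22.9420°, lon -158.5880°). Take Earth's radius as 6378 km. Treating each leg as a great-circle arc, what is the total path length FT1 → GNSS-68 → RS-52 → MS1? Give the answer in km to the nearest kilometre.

5586 km

FT1→GNSS-68: c = 0.321938 rad, d = 2053.32 km
GNSS-68→RS-52: c = 0.095874 rad, d = 611.49 km
RS-52→MS1: c = 0.457971 rad, d = 2920.94 km
Total = 2053.32 + 611.49 + 2920.94 = 5585.74 km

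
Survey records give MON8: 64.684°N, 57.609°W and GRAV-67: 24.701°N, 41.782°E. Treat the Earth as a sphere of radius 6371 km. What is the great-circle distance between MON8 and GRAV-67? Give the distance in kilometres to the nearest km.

7970 km

Δφ = -39.9830°,  Δλ = 99.3910°
a = sin²(Δφ/2) + cos φ₁ cos φ₂ sin²(Δλ/2) = 0.342819
c = 2·arcsin(√a) = 1.251012 rad = 71.6777°
d = R·c = 6371 × 1.251012 = 7970.2 km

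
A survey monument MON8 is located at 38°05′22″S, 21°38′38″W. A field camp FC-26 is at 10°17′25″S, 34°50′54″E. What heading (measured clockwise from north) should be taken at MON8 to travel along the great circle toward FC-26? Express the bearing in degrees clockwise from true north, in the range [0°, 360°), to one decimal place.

76.7°

MON8: φ = -38.08944°, λ = -21.64389°
FC-26: φ = -10.29028°, λ = +34.84833°
Δλ = 56.4922°
y = sin Δλ · cos φ₂ = 0.820399
x = cos φ₁ sin φ₂ − sin φ₁ cos φ₂ cos Δλ = 0.194482
θ = atan2(y, x) = 76.6637° → 76.6637° (mod 360°)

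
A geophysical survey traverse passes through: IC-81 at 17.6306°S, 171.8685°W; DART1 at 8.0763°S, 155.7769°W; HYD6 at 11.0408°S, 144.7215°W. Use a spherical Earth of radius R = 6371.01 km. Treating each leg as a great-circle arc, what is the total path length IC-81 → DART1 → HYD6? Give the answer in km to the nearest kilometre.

3296 km

IC-81→DART1: c = 0.320242 rad, d = 2040.27 km
DART1→HYD6: c = 0.197153 rad, d = 1256.07 km
Total = 2040.27 + 1256.07 = 3296.33 km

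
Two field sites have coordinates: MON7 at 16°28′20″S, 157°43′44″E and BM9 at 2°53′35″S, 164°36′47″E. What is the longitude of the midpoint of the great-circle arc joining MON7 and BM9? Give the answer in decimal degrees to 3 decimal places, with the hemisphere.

161.241°E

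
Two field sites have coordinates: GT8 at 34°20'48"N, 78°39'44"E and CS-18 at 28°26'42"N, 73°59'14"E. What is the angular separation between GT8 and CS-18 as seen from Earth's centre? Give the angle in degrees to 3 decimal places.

7.122°

GT8: φ = +34.34667°, λ = +78.66222°
CS-18: φ = +28.44500°, λ = +73.98722°
Δφ = -5.9017°,  Δλ = -4.6750°
a = sin²(Δφ/2) + cos φ₁ cos φ₂ sin²(Δλ/2) = 0.003858
c = 2·arcsin(√a) = 0.124301 rad = 7.1219°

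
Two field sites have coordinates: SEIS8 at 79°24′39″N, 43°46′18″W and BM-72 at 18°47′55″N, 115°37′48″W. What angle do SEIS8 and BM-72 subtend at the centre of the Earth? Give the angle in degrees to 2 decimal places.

68.23°

SEIS8: φ = +79.41083°, λ = -43.77167°
BM-72: φ = +18.79861°, λ = -115.63000°
Δφ = -60.6122°,  Δλ = -71.8583°
a = sin²(Δφ/2) + cos φ₁ cos φ₂ sin²(Δλ/2) = 0.314539
c = 2·arcsin(√a) = 1.190795 rad = 68.2275°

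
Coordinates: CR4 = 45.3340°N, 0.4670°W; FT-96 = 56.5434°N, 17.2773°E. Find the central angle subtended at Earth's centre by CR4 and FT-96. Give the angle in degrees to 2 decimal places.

15.74°

Δφ = 11.2094°,  Δλ = 17.7443°
a = sin²(Δφ/2) + cos φ₁ cos φ₂ sin²(Δλ/2) = 0.018757
c = 2·arcsin(√a) = 0.274776 rad = 15.7435°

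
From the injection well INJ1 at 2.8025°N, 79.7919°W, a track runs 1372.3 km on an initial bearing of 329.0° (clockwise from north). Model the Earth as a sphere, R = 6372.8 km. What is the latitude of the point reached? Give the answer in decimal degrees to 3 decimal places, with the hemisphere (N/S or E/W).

δ = d/R = 1372.3/6372.8 = 0.215337 rad
φ₂ = arcsin(sin φ₁ cos δ + cos φ₁ sin δ cos θ)
   = arcsin(0.04889·0.97690 + 0.99880·0.21368·0.85717) = 13.33839°
λ₂ = λ₁ + atan2(sin θ sin δ cos φ₁, cos δ − sin φ₁ sin φ₂) = -86.28610°

13.338°N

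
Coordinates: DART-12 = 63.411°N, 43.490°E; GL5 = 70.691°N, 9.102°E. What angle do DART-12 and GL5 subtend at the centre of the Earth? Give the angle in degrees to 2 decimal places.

14.97°

Δφ = 7.2800°,  Δλ = -34.3880°
a = sin²(Δφ/2) + cos φ₁ cos φ₂ sin²(Δλ/2) = 0.016964
c = 2·arcsin(√a) = 0.261230 rad = 14.9674°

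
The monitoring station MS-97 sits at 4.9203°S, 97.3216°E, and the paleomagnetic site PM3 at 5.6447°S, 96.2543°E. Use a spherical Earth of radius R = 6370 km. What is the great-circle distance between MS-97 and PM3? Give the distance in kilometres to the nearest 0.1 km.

Δφ = -0.7244°,  Δλ = -1.0673°
a = sin²(Δφ/2) + cos φ₁ cos φ₂ sin²(Δλ/2) = 0.000126
c = 2·arcsin(√a) = 0.022448 rad = 1.2862°
d = R·c = 6370 × 0.022448 = 143.0 km

143.0 km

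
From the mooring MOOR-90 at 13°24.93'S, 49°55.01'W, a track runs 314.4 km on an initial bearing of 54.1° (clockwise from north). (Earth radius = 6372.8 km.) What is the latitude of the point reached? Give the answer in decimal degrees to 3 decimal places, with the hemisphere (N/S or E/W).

MOOR-90: φ = -13.41550°, λ = -49.91683°
δ = d/R = 314.4/6372.8 = 0.049335 rad
φ₂ = arcsin(sin φ₁ cos δ + cos φ₁ sin δ cos θ)
   = arcsin(-0.23201·0.99878 + 0.97271·0.04931·0.58637) = -11.74762°
λ₂ = λ₁ + atan2(sin θ sin δ cos φ₁, cos δ − sin φ₁ sin φ₂) = -47.57843°

11.748°S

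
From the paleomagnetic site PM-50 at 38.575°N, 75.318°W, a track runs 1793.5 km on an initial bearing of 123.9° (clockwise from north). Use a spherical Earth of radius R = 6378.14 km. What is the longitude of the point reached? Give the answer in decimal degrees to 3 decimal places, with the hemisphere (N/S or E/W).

δ = d/R = 1793.5/6378.14 = 0.281195 rad
φ₂ = arcsin(sin φ₁ cos δ + cos φ₁ sin δ cos θ)
   = arcsin(0.62354·0.96072 + 0.78179·0.27750·-0.55775) = 28.55785°
λ₂ = λ₁ + atan2(sin θ sin δ cos φ₁, cos δ − sin φ₁ sin φ₂) = -60.11519°

60.115°W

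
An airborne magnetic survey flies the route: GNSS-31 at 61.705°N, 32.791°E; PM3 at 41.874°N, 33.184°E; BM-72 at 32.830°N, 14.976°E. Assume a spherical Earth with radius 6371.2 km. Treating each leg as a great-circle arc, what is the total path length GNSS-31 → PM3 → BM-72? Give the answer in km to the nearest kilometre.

4097 km

GNSS-31→PM3: c = 0.346141 rad, d = 2205.33 km
PM3→BM-72: c = 0.296931 rad, d = 1891.81 km
Total = 2205.33 + 1891.81 = 4097.14 km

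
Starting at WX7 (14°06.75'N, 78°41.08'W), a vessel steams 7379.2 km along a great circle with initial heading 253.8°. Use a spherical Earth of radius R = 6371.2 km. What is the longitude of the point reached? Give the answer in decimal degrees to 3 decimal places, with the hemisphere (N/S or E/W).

141.532°W

WX7: φ = +14.11250°, λ = -78.68467°
δ = d/R = 7379.2/6371.2 = 1.158212 rad
φ₂ = arcsin(sin φ₁ cos δ + cos φ₁ sin δ cos θ)
   = arcsin(0.24383·0.40098 + 0.96982·0.91609·-0.27899) = -8.63257°
λ₂ = λ₁ + atan2(sin θ sin δ cos φ₁, cos δ − sin φ₁ sin φ₂) = -141.53197°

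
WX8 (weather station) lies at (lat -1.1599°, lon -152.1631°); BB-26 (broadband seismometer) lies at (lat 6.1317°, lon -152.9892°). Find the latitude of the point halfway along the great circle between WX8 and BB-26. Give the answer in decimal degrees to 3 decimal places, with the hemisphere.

2.486°N

Bx = cos φ₂ cos Δλ = 0.994176,  By = cos φ₂ sin Δλ = -0.014335
φₘ = atan2(sin φ₁ + sin φ₂, √((cos φ₁ + Bx)² + By²)) = 2.48596°
λₘ = λ₁ + atan2(By, cos φ₁ + Bx) = -152.57501°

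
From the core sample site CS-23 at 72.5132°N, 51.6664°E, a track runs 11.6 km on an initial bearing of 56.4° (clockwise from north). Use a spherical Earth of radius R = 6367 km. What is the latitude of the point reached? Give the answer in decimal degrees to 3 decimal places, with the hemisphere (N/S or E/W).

δ = d/R = 11.6/6367 = 0.001822 rad
φ₂ = arcsin(sin φ₁ cos δ + cos φ₁ sin δ cos θ)
   = arcsin(0.95379·1.00000 + 0.30049·0.00182·0.55339) = 72.57076°
λ₂ = λ₁ + atan2(sin θ sin δ cos φ₁, cos δ − sin φ₁ sin φ₂) = 51.95668°

72.571°N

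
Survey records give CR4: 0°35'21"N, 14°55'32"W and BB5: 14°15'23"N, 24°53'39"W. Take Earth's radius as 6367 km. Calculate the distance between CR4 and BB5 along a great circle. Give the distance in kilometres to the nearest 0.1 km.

CR4: φ = +0.58917°, λ = -14.92556°
BB5: φ = +14.25639°, λ = -24.89417°
Δφ = 13.6672°,  Δλ = -9.9686°
a = sin²(Δφ/2) + cos φ₁ cos φ₂ sin²(Δλ/2) = 0.021474
c = 2·arcsin(√a) = 0.294136 rad = 16.8528°
d = R·c = 6367 × 0.294136 = 1872.8 km

1872.8 km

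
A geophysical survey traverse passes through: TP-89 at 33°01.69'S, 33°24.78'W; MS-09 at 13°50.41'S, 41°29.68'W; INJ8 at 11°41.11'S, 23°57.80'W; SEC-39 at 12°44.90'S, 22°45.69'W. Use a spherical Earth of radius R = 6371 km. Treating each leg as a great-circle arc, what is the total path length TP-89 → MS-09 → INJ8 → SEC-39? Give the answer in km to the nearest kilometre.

4377 km

TP-89: φ = -33.02817°, λ = -33.41300°
MS-09: φ = -13.84017°, λ = -41.49467°
INJ8: φ = -11.68517°, λ = -23.96333°
SEC-39: φ = -12.74833°, λ = -22.76150°
TP-89→MS-09: c = 0.358681 rad, d = 2285.16 km
MS-09→INJ8: c = 0.300704 rad, d = 1915.78 km
INJ8→SEC-39: c = 0.027651 rad, d = 176.17 km
Total = 2285.16 + 1915.78 + 176.17 = 4377.11 km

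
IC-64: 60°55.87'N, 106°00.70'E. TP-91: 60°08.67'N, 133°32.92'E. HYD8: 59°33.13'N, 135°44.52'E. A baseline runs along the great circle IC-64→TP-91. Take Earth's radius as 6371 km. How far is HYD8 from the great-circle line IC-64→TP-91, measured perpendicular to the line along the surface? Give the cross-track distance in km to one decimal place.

28.9 km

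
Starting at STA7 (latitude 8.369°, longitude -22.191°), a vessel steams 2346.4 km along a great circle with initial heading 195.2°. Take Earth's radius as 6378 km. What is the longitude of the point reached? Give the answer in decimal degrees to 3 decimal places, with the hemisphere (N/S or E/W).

δ = d/R = 2346.4/6378 = 0.367890 rad
φ₂ = arcsin(sin φ₁ cos δ + cos φ₁ sin δ cos θ)
   = arcsin(0.14555·0.93309 + 0.98935·0.35965·-0.96502) = -11.97944°
λ₂ = λ₁ + atan2(sin θ sin δ cos φ₁, cos δ − sin φ₁ sin φ₂) = -27.72261°

27.723°W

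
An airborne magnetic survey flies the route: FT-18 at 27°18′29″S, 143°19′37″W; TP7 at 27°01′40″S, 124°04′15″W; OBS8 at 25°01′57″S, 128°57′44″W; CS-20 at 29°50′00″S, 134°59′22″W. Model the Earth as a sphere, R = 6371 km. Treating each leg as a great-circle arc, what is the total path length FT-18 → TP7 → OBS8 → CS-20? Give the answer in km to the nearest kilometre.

3239 km

FT-18: φ = -27.30806°, λ = -143.32694°
TP7: φ = -27.02778°, λ = -124.07083°
OBS8: φ = -25.03250°, λ = -128.96222°
CS-20: φ = -29.83333°, λ = -134.98944°
FT-18→TP7: c = 0.298747 rad, d = 1903.32 km
TP7→OBS8: c = 0.084235 rad, d = 536.66 km
OBS8→CS-20: c = 0.125408 rad, d = 798.97 km
Total = 1903.32 + 536.66 + 798.97 = 3238.95 km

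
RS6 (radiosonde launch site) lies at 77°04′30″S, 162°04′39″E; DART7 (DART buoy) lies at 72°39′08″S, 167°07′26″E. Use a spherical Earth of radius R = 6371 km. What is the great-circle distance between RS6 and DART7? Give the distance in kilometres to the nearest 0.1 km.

RS6: φ = -77.07500°, λ = +162.07750°
DART7: φ = -72.65222°, λ = +167.12389°
Δφ = 4.4228°,  Δλ = 5.0464°
a = sin²(Δφ/2) + cos φ₁ cos φ₂ sin²(Δλ/2) = 0.001618
c = 2·arcsin(√a) = 0.080475 rad = 4.6109°
d = R·c = 6371 × 0.080475 = 512.7 km

512.7 km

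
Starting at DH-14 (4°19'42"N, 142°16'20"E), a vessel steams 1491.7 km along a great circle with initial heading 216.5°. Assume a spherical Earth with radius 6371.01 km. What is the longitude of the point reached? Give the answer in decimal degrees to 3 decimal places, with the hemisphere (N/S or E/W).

134.289°E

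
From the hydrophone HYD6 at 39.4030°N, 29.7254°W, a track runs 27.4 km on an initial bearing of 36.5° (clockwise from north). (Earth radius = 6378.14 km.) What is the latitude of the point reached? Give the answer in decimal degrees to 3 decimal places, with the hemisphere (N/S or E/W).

δ = d/R = 27.4/6378.14 = 0.004296 rad
φ₂ = arcsin(sin φ₁ cos δ + cos φ₁ sin δ cos θ)
   = arcsin(0.63477·0.99999 + 0.77270·0.00430·0.80386) = 39.60071°
λ₂ = λ₁ + atan2(sin θ sin δ cos φ₁, cos δ − sin φ₁ sin φ₂) = -29.53538°

39.601°N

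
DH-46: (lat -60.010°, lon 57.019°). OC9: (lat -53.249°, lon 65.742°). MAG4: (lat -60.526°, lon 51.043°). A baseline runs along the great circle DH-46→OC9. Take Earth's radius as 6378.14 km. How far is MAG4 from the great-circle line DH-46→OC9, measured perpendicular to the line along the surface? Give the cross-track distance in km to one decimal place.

208.1 km

δ₁₃ = central angle DH-46→MAG4 = 0.052486 rad  (haversine)
θ₁₃ = bearing DH-46→MAG4 = 257.537°,  θ₁₂ = bearing DH-46→OC9 = 39.081°
dₓₜ = R·arcsin(sin δ₁₃ · sin(θ₁₃ − θ₁₂)) = 6378.14·arcsin(0.05246·sin(218.456°)) = -208.136 km
|dₓₜ| = 208.136 km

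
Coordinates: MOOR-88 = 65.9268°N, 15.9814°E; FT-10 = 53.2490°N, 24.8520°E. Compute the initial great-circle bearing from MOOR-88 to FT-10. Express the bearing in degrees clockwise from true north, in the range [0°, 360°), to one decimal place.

156.6°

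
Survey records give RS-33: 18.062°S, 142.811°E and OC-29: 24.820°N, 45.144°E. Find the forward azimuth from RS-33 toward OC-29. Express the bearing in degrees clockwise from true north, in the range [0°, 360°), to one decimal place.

Δλ = -97.6670°
y = sin Δλ · cos φ₂ = -0.899517
x = cos φ₁ sin φ₂ − sin φ₁ cos φ₂ cos Δλ = 0.361539
θ = atan2(y, x) = -68.1035° → 291.8965° (mod 360°)

291.9°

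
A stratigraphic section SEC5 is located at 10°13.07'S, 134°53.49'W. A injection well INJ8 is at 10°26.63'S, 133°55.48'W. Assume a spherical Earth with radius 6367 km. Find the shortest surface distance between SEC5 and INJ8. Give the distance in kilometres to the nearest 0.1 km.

SEC5: φ = -10.21783°, λ = -134.89150°
INJ8: φ = -10.44383°, λ = -133.92467°
Δφ = -0.2260°,  Δλ = 0.9668°
a = sin²(Δφ/2) + cos φ₁ cos φ₂ sin²(Δλ/2) = 0.000073
c = 2·arcsin(√a) = 0.017063 rad = 0.9776°
d = R·c = 6367 × 0.017063 = 108.6 km

108.6 km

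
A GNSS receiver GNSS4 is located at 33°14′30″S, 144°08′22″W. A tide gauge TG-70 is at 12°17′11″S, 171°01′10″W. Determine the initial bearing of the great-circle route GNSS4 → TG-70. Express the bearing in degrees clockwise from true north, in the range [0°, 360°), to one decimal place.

GNSS4: φ = -33.24167°, λ = -144.13944°
TG-70: φ = -12.28639°, λ = -171.01944°
Δλ = -26.8800°
y = sin Δλ · cos φ₂ = -0.441768
x = cos φ₁ sin φ₂ − sin φ₁ cos φ₂ cos Δλ = 0.299769
θ = atan2(y, x) = -55.8405° → 304.1595° (mod 360°)

304.2°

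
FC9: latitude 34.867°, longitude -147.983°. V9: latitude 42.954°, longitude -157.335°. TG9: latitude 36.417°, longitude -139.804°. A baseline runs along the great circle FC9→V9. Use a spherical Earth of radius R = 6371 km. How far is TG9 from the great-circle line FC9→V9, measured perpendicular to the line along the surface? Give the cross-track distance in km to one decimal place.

δ₁₃ = central angle FC9→TG9 = 0.119081 rad  (haversine)
θ₁₃ = bearing FC9→TG9 = 74.510°,  θ₁₂ = bearing FC9→V9 = 320.879°
dₓₜ = R·arcsin(sin δ₁₃ · sin(θ₁₃ − θ₁₂)) = 6371·arcsin(0.11880·sin(-246.369°)) = 694.783 km
|dₓₜ| = 694.783 km

694.8 km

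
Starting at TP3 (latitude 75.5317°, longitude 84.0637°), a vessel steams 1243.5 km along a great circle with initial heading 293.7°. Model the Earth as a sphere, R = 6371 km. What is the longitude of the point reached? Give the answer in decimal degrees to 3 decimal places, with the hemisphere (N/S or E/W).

37.749°E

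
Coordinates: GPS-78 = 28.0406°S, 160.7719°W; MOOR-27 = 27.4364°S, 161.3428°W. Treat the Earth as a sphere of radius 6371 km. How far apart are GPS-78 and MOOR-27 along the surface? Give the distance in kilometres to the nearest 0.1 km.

87.6 km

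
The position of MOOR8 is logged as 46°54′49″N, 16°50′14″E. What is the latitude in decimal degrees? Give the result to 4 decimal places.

46.9136°N

46° + 54′/60 + 49″/3600 = 46 + 0.90000 + 0.01361 = 46.9136°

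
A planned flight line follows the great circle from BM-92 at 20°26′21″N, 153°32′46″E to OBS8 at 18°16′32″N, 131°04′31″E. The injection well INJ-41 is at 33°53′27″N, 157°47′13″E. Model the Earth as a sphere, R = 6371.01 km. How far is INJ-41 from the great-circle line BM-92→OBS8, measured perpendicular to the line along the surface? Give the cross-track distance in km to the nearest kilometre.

BM-92: φ = +20.43917°, λ = +153.54611°
OBS8: φ = +18.27556°, λ = +131.07528°
INJ-41: φ = +33.89083°, λ = +157.78694°
δ₁₃ = central angle BM-92→INJ-41 = 0.243762 rad  (haversine)
θ₁₃ = bearing BM-92→INJ-41 = 14.734°,  θ₁₂ = bearing BM-92→OBS8 = 268.015°
dₓₜ = R·arcsin(sin δ₁₃ · sin(θ₁₃ − θ₁₂)) = 6371.01·arcsin(0.24136·sin(-253.281°)) = 1486.118 km
|dₓₜ| = 1486.118 km

1486 km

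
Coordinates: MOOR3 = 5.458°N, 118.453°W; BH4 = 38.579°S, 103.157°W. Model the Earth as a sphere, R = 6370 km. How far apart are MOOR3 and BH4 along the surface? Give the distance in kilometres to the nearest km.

5144 km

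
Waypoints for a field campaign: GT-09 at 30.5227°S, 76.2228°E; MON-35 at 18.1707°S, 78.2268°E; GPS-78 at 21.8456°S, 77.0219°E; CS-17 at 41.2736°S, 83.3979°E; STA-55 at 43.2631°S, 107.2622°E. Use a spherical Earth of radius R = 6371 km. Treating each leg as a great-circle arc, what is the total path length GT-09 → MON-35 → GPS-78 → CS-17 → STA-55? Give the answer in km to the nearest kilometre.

6027 km

GT-09→MON-35: c = 0.217911 rad, d = 1388.31 km
MON-35→GPS-78: c = 0.067113 rad, d = 427.57 km
GPS-78→CS-17: c = 0.351825 rad, d = 2241.48 km
CS-17→STA-55: c = 0.309105 rad, d = 1969.31 km
Total = 1388.31 + 427.57 + 2241.48 + 1969.31 = 6026.67 km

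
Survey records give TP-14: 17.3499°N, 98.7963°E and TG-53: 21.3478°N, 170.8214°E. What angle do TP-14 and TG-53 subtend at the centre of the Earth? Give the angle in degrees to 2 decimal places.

67.49°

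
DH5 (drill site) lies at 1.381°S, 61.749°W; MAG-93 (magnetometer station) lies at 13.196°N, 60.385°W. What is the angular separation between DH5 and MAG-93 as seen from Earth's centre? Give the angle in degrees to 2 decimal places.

14.64°

Δφ = 14.5770°,  Δλ = 1.3640°
a = sin²(Δφ/2) + cos φ₁ cos φ₂ sin²(Δλ/2) = 0.016233
c = 2·arcsin(√a) = 0.255510 rad = 14.6397°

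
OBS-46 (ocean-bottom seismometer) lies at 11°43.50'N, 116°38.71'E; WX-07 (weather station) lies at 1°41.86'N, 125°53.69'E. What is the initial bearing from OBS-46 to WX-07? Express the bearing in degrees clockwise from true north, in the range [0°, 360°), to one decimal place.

OBS-46: φ = +11.72500°, λ = +116.64517°
WX-07: φ = +1.69767°, λ = +125.89483°
Δλ = 9.2497°
y = sin Δλ · cos φ₂ = 0.160666
x = cos φ₁ sin φ₂ − sin φ₁ cos φ₂ cos Δλ = -0.171477
θ = atan2(y, x) = 136.8642° → 136.8642° (mod 360°)

136.9°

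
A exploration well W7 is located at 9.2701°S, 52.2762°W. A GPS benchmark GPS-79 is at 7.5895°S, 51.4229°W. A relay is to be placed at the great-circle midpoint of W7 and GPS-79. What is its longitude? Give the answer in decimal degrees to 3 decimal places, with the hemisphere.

Bx = cos φ₂ cos Δλ = 0.991130,  By = cos φ₂ sin Δλ = 0.014762
φₘ = atan2(sin φ₁ + sin φ₂, √((cos φ₁ + Bx)² + By²)) = -8.43003°
λₘ = λ₁ + atan2(By, cos φ₁ + Bx) = -51.84862°

51.849°W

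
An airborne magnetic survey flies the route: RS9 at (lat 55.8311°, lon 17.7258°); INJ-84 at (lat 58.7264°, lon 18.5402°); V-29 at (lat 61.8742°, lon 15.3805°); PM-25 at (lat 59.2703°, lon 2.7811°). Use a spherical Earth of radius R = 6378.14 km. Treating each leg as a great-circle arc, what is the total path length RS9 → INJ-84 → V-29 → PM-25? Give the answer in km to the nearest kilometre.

1463 km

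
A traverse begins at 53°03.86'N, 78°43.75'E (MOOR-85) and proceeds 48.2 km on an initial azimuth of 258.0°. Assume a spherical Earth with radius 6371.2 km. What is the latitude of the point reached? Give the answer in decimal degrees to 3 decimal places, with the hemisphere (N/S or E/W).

MOOR-85: φ = +53.06433°, λ = +78.72917°
δ = d/R = 48.2/6371.2 = 0.007565 rad
φ₂ = arcsin(sin φ₁ cos δ + cos φ₁ sin δ cos θ)
   = arcsin(0.79931·0.99997 + 0.60092·0.00757·-0.20791) = 52.97213°
λ₂ = λ₁ + atan2(sin θ sin δ cos φ₁, cos δ − sin φ₁ sin φ₂) = 78.02510°

52.972°N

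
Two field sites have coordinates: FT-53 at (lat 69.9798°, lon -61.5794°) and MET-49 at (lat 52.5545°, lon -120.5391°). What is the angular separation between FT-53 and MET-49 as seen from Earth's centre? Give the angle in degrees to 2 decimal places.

31.43°

Δφ = -17.4253°,  Δλ = -58.9597°
a = sin²(Δφ/2) + cos φ₁ cos φ₂ sin²(Δλ/2) = 0.073356
c = 2·arcsin(√a) = 0.548538 rad = 31.4289°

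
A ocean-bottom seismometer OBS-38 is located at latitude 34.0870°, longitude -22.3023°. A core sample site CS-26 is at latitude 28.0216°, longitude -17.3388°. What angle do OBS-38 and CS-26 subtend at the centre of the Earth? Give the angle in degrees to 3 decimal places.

7.405°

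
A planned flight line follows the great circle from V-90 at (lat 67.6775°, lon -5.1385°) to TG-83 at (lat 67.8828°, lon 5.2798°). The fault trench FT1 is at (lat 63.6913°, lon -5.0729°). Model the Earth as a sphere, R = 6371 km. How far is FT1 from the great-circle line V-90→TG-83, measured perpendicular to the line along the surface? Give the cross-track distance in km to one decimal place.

439.6 km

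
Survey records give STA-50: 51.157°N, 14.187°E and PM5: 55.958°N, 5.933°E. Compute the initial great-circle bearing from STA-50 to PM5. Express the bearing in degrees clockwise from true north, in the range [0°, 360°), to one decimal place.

Δλ = -8.2540°
y = sin Δλ · cos φ₂ = -0.080366
x = cos φ₁ sin φ₂ − sin φ₁ cos φ₂ cos Δλ = 0.088212
θ = atan2(y, x) = -42.3353° → 317.6647° (mod 360°)

317.7°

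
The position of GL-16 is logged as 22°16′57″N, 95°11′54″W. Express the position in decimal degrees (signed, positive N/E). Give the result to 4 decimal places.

lat: 22.2825° N → +22.2825°
lon: 95.1983° W → -95.1983°

+22.2825°, -95.1983°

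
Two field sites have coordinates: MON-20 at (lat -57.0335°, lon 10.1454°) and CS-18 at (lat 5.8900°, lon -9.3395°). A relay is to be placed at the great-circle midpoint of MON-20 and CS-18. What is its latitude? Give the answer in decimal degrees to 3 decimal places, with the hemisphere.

25.869°S

Bx = cos φ₂ cos Δλ = 0.937753,  By = cos φ₂ sin Δλ = -0.331797
φₘ = atan2(sin φ₁ + sin φ₂, √((cos φ₁ + Bx)² + By²)) = -25.86890°
λₘ = λ₁ + atan2(By, cos φ₁ + Bx) = -2.47497°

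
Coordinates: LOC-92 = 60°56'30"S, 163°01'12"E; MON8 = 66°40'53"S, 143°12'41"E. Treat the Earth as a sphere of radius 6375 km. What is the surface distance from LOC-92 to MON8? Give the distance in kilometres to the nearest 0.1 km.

1155.8 km

LOC-92: φ = -60.94167°, λ = +163.02000°
MON8: φ = -66.68139°, λ = +143.21139°
Δφ = -5.7397°,  Δλ = -19.8086°
a = sin²(Δφ/2) + cos φ₁ cos φ₂ sin²(Δλ/2) = 0.008195
c = 2·arcsin(√a) = 0.181299 rad = 10.3877°
d = R·c = 6375 × 0.181299 = 1155.8 km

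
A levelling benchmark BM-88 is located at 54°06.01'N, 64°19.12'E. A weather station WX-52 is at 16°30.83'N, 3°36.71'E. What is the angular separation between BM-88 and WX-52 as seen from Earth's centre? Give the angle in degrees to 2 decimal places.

BM-88: φ = +54.10017°, λ = +64.31867°
WX-52: φ = +16.51383°, λ = +3.61183°
Δφ = -37.5863°,  Δλ = -60.7068°
a = sin²(Δφ/2) + cos φ₁ cos φ₂ sin²(Δλ/2) = 0.247342
c = 2·arcsin(√a) = 1.041048 rad = 59.6477°

59.65°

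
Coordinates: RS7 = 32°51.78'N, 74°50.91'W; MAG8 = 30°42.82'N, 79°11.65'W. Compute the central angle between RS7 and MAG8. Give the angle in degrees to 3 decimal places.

4.273°

RS7: φ = +32.86300°, λ = -74.84850°
MAG8: φ = +30.71367°, λ = -79.19417°
Δφ = -2.1493°,  Δλ = -4.3457°
a = sin²(Δφ/2) + cos φ₁ cos φ₂ sin²(Δλ/2) = 0.001390
c = 2·arcsin(√a) = 0.074578 rad = 4.2730°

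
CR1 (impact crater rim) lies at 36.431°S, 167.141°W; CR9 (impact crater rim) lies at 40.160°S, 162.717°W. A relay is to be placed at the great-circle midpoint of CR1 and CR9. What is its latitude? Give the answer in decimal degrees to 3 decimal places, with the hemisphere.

Bx = cos φ₂ cos Δλ = 0.761969,  By = cos φ₂ sin Δλ = 0.058951
φₘ = atan2(sin φ₁ + sin φ₂, √((cos φ₁ + Bx)² + By²)) = -38.31626°
λₘ = λ₁ + atan2(By, cos φ₁ + Bx) = -164.98589°

38.316°S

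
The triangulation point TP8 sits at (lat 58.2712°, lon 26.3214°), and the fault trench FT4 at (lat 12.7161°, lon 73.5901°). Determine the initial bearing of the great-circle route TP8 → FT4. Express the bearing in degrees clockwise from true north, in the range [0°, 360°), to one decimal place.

Δλ = 47.2687°
y = sin Δλ · cos φ₂ = 0.716528
x = cos φ₁ sin φ₂ − sin φ₁ cos φ₂ cos Δλ = -0.447231
θ = atan2(y, x) = 121.9709° → 121.9709° (mod 360°)

122.0°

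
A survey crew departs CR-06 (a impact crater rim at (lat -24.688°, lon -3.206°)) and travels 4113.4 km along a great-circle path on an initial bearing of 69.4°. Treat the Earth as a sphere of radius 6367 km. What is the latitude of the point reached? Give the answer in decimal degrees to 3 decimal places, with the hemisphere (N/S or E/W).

8.108°S

δ = d/R = 4113.4/6367 = 0.646050 rad
φ₂ = arcsin(sin φ₁ cos δ + cos φ₁ sin δ cos θ)
   = arcsin(-0.41768·0.79847 + 0.90860·0.60204·0.35184) = -8.10811°
λ₂ = λ₁ + atan2(sin θ sin δ cos φ₁, cos δ − sin φ₁ sin φ₂) = 31.49074°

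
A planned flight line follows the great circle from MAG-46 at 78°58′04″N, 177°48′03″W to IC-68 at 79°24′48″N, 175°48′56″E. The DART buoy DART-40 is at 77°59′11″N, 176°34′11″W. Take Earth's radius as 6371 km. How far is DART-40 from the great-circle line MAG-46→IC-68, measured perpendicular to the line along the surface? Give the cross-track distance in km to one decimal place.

88.4 km

MAG-46: φ = +78.96778°, λ = -177.80083°
IC-68: φ = +79.41333°, λ = +175.81556°
DART-40: φ = +77.98639°, λ = -176.56972°
δ₁₃ = central angle MAG-46→DART-40 = 0.017657 rad  (haversine)
θ₁₃ = bearing MAG-46→DART-40 = 165.328°,  θ₁₂ = bearing MAG-46→IC-68 = 293.529°
dₓₜ = R·arcsin(sin δ₁₃ · sin(θ₁₃ − θ₁₂)) = 6371·arcsin(0.01766·sin(-128.201°)) = -88.401 km
|dₓₜ| = 88.401 km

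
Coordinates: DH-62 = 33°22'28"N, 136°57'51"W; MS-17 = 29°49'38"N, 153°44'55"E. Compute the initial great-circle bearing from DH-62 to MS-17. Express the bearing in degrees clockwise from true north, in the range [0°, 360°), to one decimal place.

286.9°

DH-62: φ = +33.37444°, λ = -136.96417°
MS-17: φ = +29.82722°, λ = +153.74861°
Δλ = -69.2872°
y = sin Δλ · cos φ₂ = -0.811457
x = cos φ₁ sin φ₂ − sin φ₁ cos φ₂ cos Δλ = 0.246574
θ = atan2(y, x) = -73.0978° → 286.9022° (mod 360°)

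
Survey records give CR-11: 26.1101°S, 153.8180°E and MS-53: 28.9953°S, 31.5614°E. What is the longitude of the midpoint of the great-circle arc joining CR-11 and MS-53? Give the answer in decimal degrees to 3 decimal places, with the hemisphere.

Bx = cos φ₂ cos Δλ = -0.466816,  By = cos φ₂ sin Δλ = -0.739670
φₘ = atan2(sin φ₁ + sin φ₂, √((cos φ₁ + Bx)² + By²)) = -47.20866°
λₘ = λ₁ + atan2(By, cos φ₁ + Bx) = 94.05476°

94.055°E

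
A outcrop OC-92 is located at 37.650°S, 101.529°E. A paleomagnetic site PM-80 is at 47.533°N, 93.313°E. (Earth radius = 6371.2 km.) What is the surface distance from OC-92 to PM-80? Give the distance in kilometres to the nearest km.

9507 km

Δφ = 85.1830°,  Δλ = -8.2160°
a = sin²(Δφ/2) + cos φ₁ cos φ₂ sin²(Δλ/2) = 0.460757
c = 2·arcsin(√a) = 1.492229 rad = 85.4984°
d = R·c = 6371.2 × 1.492229 = 9507.3 km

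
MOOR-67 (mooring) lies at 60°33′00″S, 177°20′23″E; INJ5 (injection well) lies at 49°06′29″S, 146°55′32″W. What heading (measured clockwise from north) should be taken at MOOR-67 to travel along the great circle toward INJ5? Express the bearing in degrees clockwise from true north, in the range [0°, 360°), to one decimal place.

76.6°

MOOR-67: φ = -60.55000°, λ = +177.33972°
INJ5: φ = -49.10806°, λ = -146.92556°
Δλ = 35.7347°
y = sin Δλ · cos φ₂ = 0.382328
x = cos φ₁ sin φ₂ − sin φ₁ cos φ₂ cos Δλ = 0.091052
θ = atan2(y, x) = 76.6044° → 76.6044° (mod 360°)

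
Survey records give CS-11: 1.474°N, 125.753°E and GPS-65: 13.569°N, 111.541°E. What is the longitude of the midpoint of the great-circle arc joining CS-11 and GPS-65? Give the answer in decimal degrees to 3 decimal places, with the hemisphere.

Bx = cos φ₂ cos Δλ = 0.942336,  By = cos φ₂ sin Δλ = -0.238658
φₘ = atan2(sin φ₁ + sin φ₂, √((cos φ₁ + Bx)² + By²)) = 7.57903°
λₘ = λ₁ + atan2(By, cos φ₁ + Bx) = 118.74691°

118.747°E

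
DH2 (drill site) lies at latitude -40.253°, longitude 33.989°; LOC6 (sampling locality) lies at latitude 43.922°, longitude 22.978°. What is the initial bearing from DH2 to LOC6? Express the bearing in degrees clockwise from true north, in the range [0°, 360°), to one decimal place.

Δλ = -11.0110°
y = sin Δλ · cos φ₂ = -0.137573
x = cos φ₁ sin φ₂ − sin φ₁ cos φ₂ cos Δλ = 0.986268
θ = atan2(y, x) = -7.9408° → 352.0592° (mod 360°)

352.1°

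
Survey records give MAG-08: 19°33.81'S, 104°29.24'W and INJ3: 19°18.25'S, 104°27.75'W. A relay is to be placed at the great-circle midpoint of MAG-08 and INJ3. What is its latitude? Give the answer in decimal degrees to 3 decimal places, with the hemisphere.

MAG-08: φ = -19.56350°, λ = -104.48733°
INJ3: φ = -19.30417°, λ = -104.46250°
Bx = cos φ₂ cos Δλ = 0.943777,  By = cos φ₂ sin Δλ = 0.000409
φₘ = atan2(sin φ₁ + sin φ₂, √((cos φ₁ + Bx)² + By²)) = -19.43383°
λₘ = λ₁ + atan2(By, cos φ₁ + Bx) = -104.47491°

19.434°S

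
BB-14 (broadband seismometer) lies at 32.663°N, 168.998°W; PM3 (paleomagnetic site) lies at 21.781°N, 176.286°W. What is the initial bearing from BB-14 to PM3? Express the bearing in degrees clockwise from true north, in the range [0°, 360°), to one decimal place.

212.5°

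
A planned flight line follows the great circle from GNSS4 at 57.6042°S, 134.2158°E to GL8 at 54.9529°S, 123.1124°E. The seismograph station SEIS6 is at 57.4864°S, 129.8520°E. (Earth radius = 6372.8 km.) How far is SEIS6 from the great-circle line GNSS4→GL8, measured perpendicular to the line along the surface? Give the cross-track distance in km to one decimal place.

78.6 km

δ₁₃ = central angle GNSS4→SEIS6 = 0.040916 rad  (haversine)
θ₁₃ = bearing GNSS4→SEIS6 = 271.037°,  θ₁₂ = bearing GNSS4→GL8 = 288.583°
dₓₜ = R·arcsin(sin δ₁₃ · sin(θ₁₃ − θ₁₂)) = 6372.8·arcsin(0.04090·sin(-17.546°)) = -78.589 km
|dₓₜ| = 78.589 km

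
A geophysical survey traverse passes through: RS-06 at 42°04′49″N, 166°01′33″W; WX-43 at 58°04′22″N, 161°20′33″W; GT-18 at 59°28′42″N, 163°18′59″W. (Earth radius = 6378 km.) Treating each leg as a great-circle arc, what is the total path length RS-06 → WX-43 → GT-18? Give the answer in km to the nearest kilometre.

RS-06: φ = +42.08028°, λ = -166.02583°
WX-43: φ = +58.07278°, λ = -161.34250°
GT-18: φ = +59.47833°, λ = -163.31639°
RS-06→WX-43: c = 0.283840 rad, d = 1810.33 km
WX-43→GT-18: c = 0.030341 rad, d = 193.51 km
Total = 1810.33 + 193.51 = 2003.84 km

2004 km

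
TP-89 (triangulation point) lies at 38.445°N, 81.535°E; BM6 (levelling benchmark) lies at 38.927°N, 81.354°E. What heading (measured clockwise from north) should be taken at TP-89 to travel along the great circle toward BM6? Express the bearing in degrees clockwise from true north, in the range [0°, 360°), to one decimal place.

Δλ = -0.1810°
y = sin Δλ · cos φ₂ = -0.002458
x = cos φ₁ sin φ₂ − sin φ₁ cos φ₂ cos Δλ = 0.008415
θ = atan2(y, x) = -16.2806° → 343.7194° (mod 360°)

343.7°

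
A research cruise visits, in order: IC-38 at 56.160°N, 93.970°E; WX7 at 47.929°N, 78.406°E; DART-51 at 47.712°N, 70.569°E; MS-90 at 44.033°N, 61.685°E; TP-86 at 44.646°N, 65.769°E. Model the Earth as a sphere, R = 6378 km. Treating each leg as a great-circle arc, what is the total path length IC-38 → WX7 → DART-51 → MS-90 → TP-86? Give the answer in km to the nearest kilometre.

3118 km

IC-38→WX7: c = 0.219454 rad, d = 1399.67 km
WX7→DART-51: c = 0.091881 rad, d = 586.02 km
DART-51→MS-90: c = 0.125496 rad, d = 800.41 km
MS-90→TP-86: c = 0.052084 rad, d = 332.19 km
Total = 1399.67 + 586.02 + 800.41 + 332.19 = 3118.30 km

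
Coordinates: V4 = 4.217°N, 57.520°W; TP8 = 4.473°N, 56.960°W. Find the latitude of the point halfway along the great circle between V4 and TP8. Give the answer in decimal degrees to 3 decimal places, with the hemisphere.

4.345°N

Bx = cos φ₂ cos Δλ = 0.996907,  By = cos φ₂ sin Δλ = 0.009744
φₘ = atan2(sin φ₁ + sin φ₂, √((cos φ₁ + Bx)² + By²)) = 4.34505°
λₘ = λ₁ + atan2(By, cos φ₁ + Bx) = -57.24005°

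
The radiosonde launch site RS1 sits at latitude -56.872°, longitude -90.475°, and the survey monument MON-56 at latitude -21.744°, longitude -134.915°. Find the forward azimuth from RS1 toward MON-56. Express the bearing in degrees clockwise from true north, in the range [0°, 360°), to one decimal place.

Δλ = -44.4400°
y = sin Δλ · cos φ₂ = -0.650344
x = cos φ₁ sin φ₂ − sin φ₁ cos φ₂ cos Δλ = 0.352923
θ = atan2(y, x) = -61.5126° → 298.4874° (mod 360°)

298.5°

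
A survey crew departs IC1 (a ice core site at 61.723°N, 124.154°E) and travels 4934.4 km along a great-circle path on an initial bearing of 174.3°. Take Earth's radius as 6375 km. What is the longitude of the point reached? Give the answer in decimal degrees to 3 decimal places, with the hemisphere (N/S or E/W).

δ = d/R = 4934.4/6375 = 0.774024 rad
φ₂ = arcsin(sin φ₁ cos δ + cos φ₁ sin δ cos θ)
   = arcsin(0.88067·0.71510 + 0.47373·0.69902·-0.99506) = 17.47304°
λ₂ = λ₁ + atan2(sin θ sin δ cos φ₁, cos δ − sin φ₁ sin φ₂) = 128.32795°

128.328°E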